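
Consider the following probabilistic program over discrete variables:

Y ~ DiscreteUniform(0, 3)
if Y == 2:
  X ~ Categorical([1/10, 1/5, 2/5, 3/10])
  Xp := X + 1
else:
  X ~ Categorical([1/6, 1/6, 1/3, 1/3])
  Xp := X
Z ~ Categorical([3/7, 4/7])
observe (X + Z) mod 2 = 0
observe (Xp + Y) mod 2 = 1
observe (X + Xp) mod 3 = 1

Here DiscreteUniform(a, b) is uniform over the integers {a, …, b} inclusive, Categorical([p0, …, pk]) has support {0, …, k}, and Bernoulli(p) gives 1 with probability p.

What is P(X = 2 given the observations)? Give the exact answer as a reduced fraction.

Enumerate traces; 3 have nonzero weight after conditioning:
  (Y=1, X=2, Z=0) weight 1/28
  (Y=2, X=0, Z=0) weight 3/280
  (Y=3, X=2, Z=0) weight 1/28
Group by X:
  weight(X=0) = 3/280
  weight(X=2) = 1/14
Total weight = 3/280 + 1/14 = 23/280
P(X=0 | obs) = 3/280 / 23/280 = 3/23
P(X=2 | obs) = 1/14 / 23/280 = 20/23

P(X = 2 | obs) = 20/23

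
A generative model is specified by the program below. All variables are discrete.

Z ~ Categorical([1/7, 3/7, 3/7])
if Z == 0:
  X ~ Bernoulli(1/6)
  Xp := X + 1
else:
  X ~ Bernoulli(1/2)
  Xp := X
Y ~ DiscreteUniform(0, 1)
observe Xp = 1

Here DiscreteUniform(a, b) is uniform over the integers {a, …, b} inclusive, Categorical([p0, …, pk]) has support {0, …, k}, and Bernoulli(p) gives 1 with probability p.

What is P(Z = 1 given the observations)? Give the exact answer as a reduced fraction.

P(Z = 1 | obs) = 9/23

Enumerate traces; 6 have nonzero weight after conditioning:
  (Z=0, X=0, Y=0) weight 5/84
  (Z=0, X=0, Y=1) weight 5/84
  (Z=1, X=1, Y=0) weight 3/28
  (Z=1, X=1, Y=1) weight 3/28
  (Z=2, X=1, Y=0) weight 3/28
  (Z=2, X=1, Y=1) weight 3/28
Group by Z:
  weight(Z=0) = 5/42
  weight(Z=1) = 3/14
  weight(Z=2) = 3/14
Total weight = 5/42 + 3/14 + 3/14 = 23/42
P(Z=0 | obs) = 5/42 / 23/42 = 5/23
P(Z=1 | obs) = 3/14 / 23/42 = 9/23
P(Z=2 | obs) = 3/14 / 23/42 = 9/23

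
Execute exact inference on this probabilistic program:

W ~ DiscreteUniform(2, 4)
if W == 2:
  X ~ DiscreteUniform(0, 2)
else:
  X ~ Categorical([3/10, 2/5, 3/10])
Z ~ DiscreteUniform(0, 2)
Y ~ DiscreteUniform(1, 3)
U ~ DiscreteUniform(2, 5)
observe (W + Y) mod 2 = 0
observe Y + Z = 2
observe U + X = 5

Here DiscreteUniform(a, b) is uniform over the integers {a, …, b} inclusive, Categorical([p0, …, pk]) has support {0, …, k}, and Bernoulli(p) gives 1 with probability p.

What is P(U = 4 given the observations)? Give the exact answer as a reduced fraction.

Enumerate traces; 9 have nonzero weight after conditioning:
  (W=2, X=0, Z=0, Y=2, U=5) weight 1/324
  (W=2, X=1, Z=0, Y=2, U=4) weight 1/324
  (W=2, X=2, Z=0, Y=2, U=3) weight 1/324
  (W=3, X=0, Z=1, Y=1, U=5) weight 1/360
  (W=3, X=1, Z=1, Y=1, U=4) weight 1/270
  (W=3, X=2, Z=1, Y=1, U=3) weight 1/360
  (W=4, X=0, Z=0, Y=2, U=5) weight 1/360
  (W=4, X=1, Z=0, Y=2, U=4) weight 1/270
  … 1 more
Group by U:
  weight(U=3) = 7/810
  weight(U=4) = 17/1620
  weight(U=5) = 7/810
Total weight = 7/810 + 17/1620 + 7/810 = 1/36
P(U=3 | obs) = 7/810 / 1/36 = 14/45
P(U=4 | obs) = 17/1620 / 1/36 = 17/45
P(U=5 | obs) = 7/810 / 1/36 = 14/45

P(U = 4 | obs) = 17/45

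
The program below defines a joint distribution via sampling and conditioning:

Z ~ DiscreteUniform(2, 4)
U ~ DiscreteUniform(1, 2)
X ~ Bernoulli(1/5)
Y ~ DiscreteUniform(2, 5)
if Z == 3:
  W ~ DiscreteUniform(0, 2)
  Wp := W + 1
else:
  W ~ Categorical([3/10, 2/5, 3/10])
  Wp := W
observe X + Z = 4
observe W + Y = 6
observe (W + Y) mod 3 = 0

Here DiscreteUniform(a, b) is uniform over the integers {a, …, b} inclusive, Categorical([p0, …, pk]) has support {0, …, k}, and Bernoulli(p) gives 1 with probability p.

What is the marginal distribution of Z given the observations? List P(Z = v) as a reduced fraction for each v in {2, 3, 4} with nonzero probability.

Enumerate traces; 8 have nonzero weight after conditioning:
  (Z=3, U=1, X=1, Y=4, W=2) weight 1/360
  (Z=3, U=1, X=1, Y=5, W=1) weight 1/360
  (Z=3, U=2, X=1, Y=4, W=2) weight 1/360
  (Z=3, U=2, X=1, Y=5, W=1) weight 1/360
  (Z=4, U=1, X=0, Y=4, W=2) weight 1/100
  (Z=4, U=1, X=0, Y=5, W=1) weight 1/75
  (Z=4, U=2, X=0, Y=4, W=2) weight 1/100
  (Z=4, U=2, X=0, Y=5, W=1) weight 1/75
Group by Z:
  weight(Z=3) = 1/90
  weight(Z=4) = 7/150
Total weight = 1/90 + 7/150 = 13/225
P(Z=3 | obs) = 1/90 / 13/225 = 5/26
P(Z=4 | obs) = 7/150 / 13/225 = 21/26

P(Z=3) = 5/26, P(Z=4) = 21/26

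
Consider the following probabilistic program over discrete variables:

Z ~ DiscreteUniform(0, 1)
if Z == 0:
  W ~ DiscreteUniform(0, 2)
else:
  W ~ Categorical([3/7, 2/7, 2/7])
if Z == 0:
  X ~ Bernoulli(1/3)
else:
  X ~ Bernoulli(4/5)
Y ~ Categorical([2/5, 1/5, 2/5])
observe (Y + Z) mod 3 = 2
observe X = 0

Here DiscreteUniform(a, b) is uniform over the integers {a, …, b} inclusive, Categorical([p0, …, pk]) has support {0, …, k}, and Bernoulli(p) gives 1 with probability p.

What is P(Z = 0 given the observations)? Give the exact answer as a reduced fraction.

P(Z = 0 | obs) = 20/23

Enumerate traces; 6 have nonzero weight after conditioning:
  (Z=0, W=0, X=0, Y=2) weight 2/45
  (Z=0, W=1, X=0, Y=2) weight 2/45
  (Z=0, W=2, X=0, Y=2) weight 2/45
  (Z=1, W=0, X=0, Y=1) weight 3/350
  (Z=1, W=1, X=0, Y=1) weight 1/175
  (Z=1, W=2, X=0, Y=1) weight 1/175
Group by Z:
  weight(Z=0) = 2/15
  weight(Z=1) = 1/50
Total weight = 2/15 + 1/50 = 23/150
P(Z=0 | obs) = 2/15 / 23/150 = 20/23
P(Z=1 | obs) = 1/50 / 23/150 = 3/23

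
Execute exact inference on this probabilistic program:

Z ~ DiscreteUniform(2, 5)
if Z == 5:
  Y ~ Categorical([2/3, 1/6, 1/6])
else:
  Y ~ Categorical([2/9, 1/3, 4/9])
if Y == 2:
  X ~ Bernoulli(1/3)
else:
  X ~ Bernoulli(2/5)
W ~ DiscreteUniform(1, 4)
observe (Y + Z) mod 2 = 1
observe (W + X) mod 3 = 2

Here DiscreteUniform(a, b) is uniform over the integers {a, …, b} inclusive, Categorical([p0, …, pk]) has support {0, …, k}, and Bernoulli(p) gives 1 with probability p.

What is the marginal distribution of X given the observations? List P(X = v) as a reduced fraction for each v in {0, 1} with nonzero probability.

Enumerate traces; 18 have nonzero weight after conditioning:
  (Z=2, Y=1, X=0, W=2) weight 1/80
  (Z=2, Y=1, X=1, W=1) weight 1/120
  (Z=2, Y=1, X=1, W=4) weight 1/120
  (Z=3, Y=0, X=0, W=2) weight 1/120
  (Z=3, Y=0, X=1, W=1) weight 1/180
  (Z=3, Y=0, X=1, W=4) weight 1/180
  (Z=3, Y=2, X=0, W=2) weight 1/54
  (Z=3, Y=2, X=1, W=1) weight 1/108
  … 10 more
Group by X:
  weight(X=0) = 181/2160
  weight(X=1) = 223/2160
Total weight = 181/2160 + 223/2160 = 101/540
P(X=0 | obs) = 181/2160 / 101/540 = 181/404
P(X=1 | obs) = 223/2160 / 101/540 = 223/404

P(X=0) = 181/404, P(X=1) = 223/404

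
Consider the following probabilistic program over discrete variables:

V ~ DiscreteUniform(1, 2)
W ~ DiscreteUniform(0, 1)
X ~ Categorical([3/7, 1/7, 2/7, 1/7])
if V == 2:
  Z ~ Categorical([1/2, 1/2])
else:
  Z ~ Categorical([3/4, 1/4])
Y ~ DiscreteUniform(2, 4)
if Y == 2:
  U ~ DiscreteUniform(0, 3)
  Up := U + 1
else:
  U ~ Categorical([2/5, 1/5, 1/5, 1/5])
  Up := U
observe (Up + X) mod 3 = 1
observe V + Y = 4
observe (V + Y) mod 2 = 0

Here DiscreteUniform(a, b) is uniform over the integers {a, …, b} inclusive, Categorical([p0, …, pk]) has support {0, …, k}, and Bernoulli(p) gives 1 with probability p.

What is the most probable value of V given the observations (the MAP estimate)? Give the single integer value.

argmax_v P(V = v | obs) = 2

Enumerate traces; 44 have nonzero weight after conditioning:
  (V=1, W=0, X=0, Z=0, Y=3, U=1) weight 3/560
  (V=1, W=0, X=0, Z=1, Y=3, U=1) weight 1/560
  (V=1, W=0, X=1, Z=0, Y=3, U=0) weight 1/280
  (V=1, W=0, X=1, Z=0, Y=3, U=3) weight 1/560
  (V=1, W=0, X=1, Z=1, Y=3, U=0) weight 1/840
  (V=1, W=0, X=1, Z=1, Y=3, U=3) weight 1/1680
  (V=1, W=0, X=2, Z=0, Y=3, U=2) weight 1/280
  (V=1, W=0, X=2, Z=1, Y=3, U=2) weight 1/840
  (V=2, W=0, X=0, Z=0, Y=2, U=0) weight 1/224
  … 35 more
Group by V:
  weight(V=1) = 3/70
  weight(V=2) = 11/168
Total weight = 3/70 + 11/168 = 13/120
P(V=1 | obs) = 3/70 / 13/120 = 36/91
P(V=2 | obs) = 11/168 / 13/120 = 55/91
argmax = 2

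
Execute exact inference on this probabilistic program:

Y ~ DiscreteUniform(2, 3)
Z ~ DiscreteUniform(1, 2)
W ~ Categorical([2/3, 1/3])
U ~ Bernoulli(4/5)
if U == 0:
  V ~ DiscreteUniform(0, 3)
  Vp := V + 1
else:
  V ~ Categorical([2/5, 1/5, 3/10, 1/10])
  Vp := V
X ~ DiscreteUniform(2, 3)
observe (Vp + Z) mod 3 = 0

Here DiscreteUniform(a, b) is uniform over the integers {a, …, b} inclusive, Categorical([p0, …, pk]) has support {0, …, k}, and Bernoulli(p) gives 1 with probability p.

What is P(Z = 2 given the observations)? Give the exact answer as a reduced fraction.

P(Z = 2 | obs) = 26/55

Enumerate traces; 40 have nonzero weight after conditioning:
  (Y=2, Z=1, W=0, U=0, V=1, X=2) weight 1/240
  (Y=2, Z=1, W=0, U=0, V=1, X=3) weight 1/240
  (Y=2, Z=1, W=0, U=1, V=2, X=2) weight 1/50
  (Y=2, Z=1, W=0, U=1, V=2, X=3) weight 1/50
  (Y=2, Z=1, W=1, U=0, V=1, X=2) weight 1/480
  (Y=2, Z=1, W=1, U=0, V=1, X=3) weight 1/480
  (Y=2, Z=1, W=1, U=1, V=2, X=2) weight 1/100
  (Y=2, Z=1, W=1, U=1, V=2, X=3) weight 1/100
  (Y=2, Z=2, W=0, U=0, V=0, X=2) weight 1/240
  … 31 more
Group by Z:
  weight(Z=1) = 29/200
  weight(Z=2) = 13/100
Total weight = 29/200 + 13/100 = 11/40
P(Z=1 | obs) = 29/200 / 11/40 = 29/55
P(Z=2 | obs) = 13/100 / 11/40 = 26/55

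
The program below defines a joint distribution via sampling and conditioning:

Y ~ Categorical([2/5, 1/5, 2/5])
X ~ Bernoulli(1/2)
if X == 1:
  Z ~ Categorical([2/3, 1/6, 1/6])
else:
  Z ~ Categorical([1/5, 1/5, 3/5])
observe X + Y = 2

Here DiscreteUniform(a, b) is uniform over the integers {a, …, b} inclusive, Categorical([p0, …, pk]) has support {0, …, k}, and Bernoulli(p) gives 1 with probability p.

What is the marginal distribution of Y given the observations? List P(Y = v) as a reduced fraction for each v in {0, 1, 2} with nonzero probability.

Enumerate traces; 6 have nonzero weight after conditioning:
  (Y=1, X=1, Z=0) weight 1/15
  (Y=1, X=1, Z=1) weight 1/60
  (Y=1, X=1, Z=2) weight 1/60
  (Y=2, X=0, Z=0) weight 1/25
  (Y=2, X=0, Z=1) weight 1/25
  (Y=2, X=0, Z=2) weight 3/25
Group by Y:
  weight(Y=1) = 1/10
  weight(Y=2) = 1/5
Total weight = 1/10 + 1/5 = 3/10
P(Y=1 | obs) = 1/10 / 3/10 = 1/3
P(Y=2 | obs) = 1/5 / 3/10 = 2/3

P(Y=1) = 1/3, P(Y=2) = 2/3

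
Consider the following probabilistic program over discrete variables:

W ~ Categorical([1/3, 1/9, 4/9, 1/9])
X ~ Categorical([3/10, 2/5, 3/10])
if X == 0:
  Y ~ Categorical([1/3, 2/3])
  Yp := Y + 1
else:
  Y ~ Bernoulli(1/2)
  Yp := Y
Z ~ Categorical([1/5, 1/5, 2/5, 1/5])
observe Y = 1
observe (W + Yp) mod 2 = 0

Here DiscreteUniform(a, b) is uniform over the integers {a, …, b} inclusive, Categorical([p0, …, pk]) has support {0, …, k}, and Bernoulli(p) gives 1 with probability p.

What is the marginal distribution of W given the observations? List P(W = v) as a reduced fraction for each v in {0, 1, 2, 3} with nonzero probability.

P(W=0) = 2/7, P(W=1) = 1/6, P(W=2) = 8/21, P(W=3) = 1/6

Enumerate traces; 24 have nonzero weight after conditioning:
  (W=0, X=0, Y=1, Z=0) weight 1/75
  (W=0, X=0, Y=1, Z=1) weight 1/75
  (W=0, X=0, Y=1, Z=2) weight 2/75
  (W=0, X=0, Y=1, Z=3) weight 1/75
  (W=1, X=1, Y=1, Z=0) weight 1/225
  (W=1, X=1, Y=1, Z=1) weight 1/225
  (W=1, X=1, Y=1, Z=2) weight 2/225
  (W=1, X=1, Y=1, Z=3) weight 1/225
  (W=2, X=0, Y=1, Z=0) weight 4/225
  (W=3, X=1, Y=1, Z=0) weight 1/225
  … 14 more
Group by W:
  weight(W=0) = 1/15
  weight(W=1) = 7/180
  weight(W=2) = 4/45
  weight(W=3) = 7/180
Total weight = 1/15 + 7/180 + 4/45 + 7/180 = 7/30
P(W=0 | obs) = 1/15 / 7/30 = 2/7
P(W=1 | obs) = 7/180 / 7/30 = 1/6
P(W=2 | obs) = 4/45 / 7/30 = 8/21
P(W=3 | obs) = 7/180 / 7/30 = 1/6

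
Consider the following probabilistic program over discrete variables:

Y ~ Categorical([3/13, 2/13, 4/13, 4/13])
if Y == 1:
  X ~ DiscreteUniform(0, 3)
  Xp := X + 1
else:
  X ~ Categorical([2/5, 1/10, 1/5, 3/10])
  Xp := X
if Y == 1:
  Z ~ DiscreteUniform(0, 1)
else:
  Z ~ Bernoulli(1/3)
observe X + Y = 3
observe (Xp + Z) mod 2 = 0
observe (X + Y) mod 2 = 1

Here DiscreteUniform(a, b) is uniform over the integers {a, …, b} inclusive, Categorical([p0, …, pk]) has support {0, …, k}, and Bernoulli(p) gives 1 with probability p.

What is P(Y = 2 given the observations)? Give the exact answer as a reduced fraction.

Enumerate traces; 4 have nonzero weight after conditioning:
  (Y=0, X=3, Z=1) weight 3/130
  (Y=1, X=2, Z=1) weight 1/52
  (Y=2, X=1, Z=1) weight 2/195
  (Y=3, X=0, Z=0) weight 16/195
Group by Y:
  weight(Y=0) = 3/130
  weight(Y=1) = 1/52
  weight(Y=2) = 2/195
  weight(Y=3) = 16/195
Total weight = 3/130 + 1/52 + 2/195 + 16/195 = 7/52
P(Y=0 | obs) = 3/130 / 7/52 = 6/35
P(Y=1 | obs) = 1/52 / 7/52 = 1/7
P(Y=2 | obs) = 2/195 / 7/52 = 8/105
P(Y=3 | obs) = 16/195 / 7/52 = 64/105

P(Y = 2 | obs) = 8/105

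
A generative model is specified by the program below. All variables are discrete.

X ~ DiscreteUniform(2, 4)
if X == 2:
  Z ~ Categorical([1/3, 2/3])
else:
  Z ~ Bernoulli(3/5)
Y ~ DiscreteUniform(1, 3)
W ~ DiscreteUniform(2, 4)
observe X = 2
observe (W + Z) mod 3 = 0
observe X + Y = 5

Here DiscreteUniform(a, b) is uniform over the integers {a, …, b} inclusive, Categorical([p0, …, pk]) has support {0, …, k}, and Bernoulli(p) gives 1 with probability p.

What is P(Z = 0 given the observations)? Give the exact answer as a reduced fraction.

Enumerate traces; 2 have nonzero weight after conditioning:
  (X=2, Z=0, Y=3, W=3) weight 1/81
  (X=2, Z=1, Y=3, W=2) weight 2/81
Group by Z:
  weight(Z=0) = 1/81
  weight(Z=1) = 2/81
Total weight = 1/81 + 2/81 = 1/27
P(Z=0 | obs) = 1/81 / 1/27 = 1/3
P(Z=1 | obs) = 2/81 / 1/27 = 2/3

P(Z = 0 | obs) = 1/3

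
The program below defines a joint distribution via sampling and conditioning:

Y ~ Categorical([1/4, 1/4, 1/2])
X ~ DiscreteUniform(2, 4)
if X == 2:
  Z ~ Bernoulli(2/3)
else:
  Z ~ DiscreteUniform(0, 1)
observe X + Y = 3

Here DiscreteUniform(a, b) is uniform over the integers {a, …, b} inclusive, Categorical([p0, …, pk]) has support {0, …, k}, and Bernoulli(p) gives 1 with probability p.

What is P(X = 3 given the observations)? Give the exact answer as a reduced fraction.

Enumerate traces; 4 have nonzero weight after conditioning:
  (Y=0, X=3, Z=0) weight 1/24
  (Y=0, X=3, Z=1) weight 1/24
  (Y=1, X=2, Z=0) weight 1/36
  (Y=1, X=2, Z=1) weight 1/18
Group by X:
  weight(X=2) = 1/12
  weight(X=3) = 1/12
Total weight = 1/12 + 1/12 = 1/6
P(X=2 | obs) = 1/12 / 1/6 = 1/2
P(X=3 | obs) = 1/12 / 1/6 = 1/2

P(X = 3 | obs) = 1/2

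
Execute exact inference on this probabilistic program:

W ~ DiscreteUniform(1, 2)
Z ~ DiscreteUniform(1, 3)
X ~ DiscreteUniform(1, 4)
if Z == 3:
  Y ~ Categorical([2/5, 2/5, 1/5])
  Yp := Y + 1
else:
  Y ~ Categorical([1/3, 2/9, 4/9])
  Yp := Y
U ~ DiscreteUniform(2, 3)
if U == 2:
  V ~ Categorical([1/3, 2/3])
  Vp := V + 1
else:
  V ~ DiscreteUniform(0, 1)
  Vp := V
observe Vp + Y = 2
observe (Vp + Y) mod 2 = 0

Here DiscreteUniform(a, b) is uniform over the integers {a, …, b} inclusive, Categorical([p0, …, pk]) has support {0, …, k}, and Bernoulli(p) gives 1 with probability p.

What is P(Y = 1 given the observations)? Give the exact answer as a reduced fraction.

Enumerate traces; 96 have nonzero weight after conditioning:
  (W=1, Z=1, X=1, Y=0, U=2, V=1) weight 1/216
  (W=1, Z=1, X=1, Y=1, U=2, V=0) weight 1/648
  (W=1, Z=1, X=1, Y=1, U=3, V=1) weight 1/432
  (W=1, Z=1, X=1, Y=2, U=3, V=0) weight 1/216
  (W=1, Z=1, X=2, Y=0, U=2, V=1) weight 1/216
  (W=1, Z=1, X=2, Y=1, U=2, V=0) weight 1/648
  (W=1, Z=1, X=2, Y=1, U=3, V=1) weight 1/432
  (W=1, Z=1, X=2, Y=2, U=3, V=0) weight 1/216
  … 88 more
Group by Y:
  weight(Y=0) = 16/135
  weight(Y=1) = 19/162
  weight(Y=2) = 49/540
Total weight = 16/135 + 19/162 + 49/540 = 529/1620
P(Y=0 | obs) = 16/135 / 529/1620 = 192/529
P(Y=1 | obs) = 19/162 / 529/1620 = 190/529
P(Y=2 | obs) = 49/540 / 529/1620 = 147/529

P(Y = 1 | obs) = 190/529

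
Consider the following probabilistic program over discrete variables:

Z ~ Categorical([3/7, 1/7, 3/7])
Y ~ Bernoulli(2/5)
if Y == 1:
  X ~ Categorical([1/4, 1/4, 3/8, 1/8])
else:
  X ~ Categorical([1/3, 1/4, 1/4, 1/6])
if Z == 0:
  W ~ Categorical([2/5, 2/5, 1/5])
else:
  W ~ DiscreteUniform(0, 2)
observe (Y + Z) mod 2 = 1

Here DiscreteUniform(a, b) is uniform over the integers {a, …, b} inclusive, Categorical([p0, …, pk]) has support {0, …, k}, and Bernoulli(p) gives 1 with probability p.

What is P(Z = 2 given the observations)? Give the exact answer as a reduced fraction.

Enumerate traces; 36 have nonzero weight after conditioning:
  (Z=0, Y=1, X=0, W=0) weight 3/175
  (Z=0, Y=1, X=0, W=1) weight 3/175
  (Z=0, Y=1, X=0, W=2) weight 3/350
  (Z=0, Y=1, X=1, W=0) weight 3/175
  (Z=0, Y=1, X=1, W=1) weight 3/175
  (Z=0, Y=1, X=1, W=2) weight 3/350
  (Z=0, Y=1, X=2, W=0) weight 9/350
  (Z=0, Y=1, X=2, W=1) weight 9/350
  (Z=1, Y=0, X=0, W=0) weight 1/105
  (Z=2, Y=1, X=0, W=0) weight 1/70
  … 26 more
Group by Z:
  weight(Z=0) = 6/35
  weight(Z=1) = 3/35
  weight(Z=2) = 6/35
Total weight = 6/35 + 3/35 + 6/35 = 3/7
P(Z=0 | obs) = 6/35 / 3/7 = 2/5
P(Z=1 | obs) = 3/35 / 3/7 = 1/5
P(Z=2 | obs) = 6/35 / 3/7 = 2/5

P(Z = 2 | obs) = 2/5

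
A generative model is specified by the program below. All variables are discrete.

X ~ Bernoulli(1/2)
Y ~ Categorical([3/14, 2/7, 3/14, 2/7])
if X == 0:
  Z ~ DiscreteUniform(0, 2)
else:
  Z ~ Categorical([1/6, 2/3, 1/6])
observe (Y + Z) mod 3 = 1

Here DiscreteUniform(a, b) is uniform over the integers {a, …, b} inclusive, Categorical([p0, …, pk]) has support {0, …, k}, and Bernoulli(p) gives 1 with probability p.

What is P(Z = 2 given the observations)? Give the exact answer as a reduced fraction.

Enumerate traces; 8 have nonzero weight after conditioning:
  (X=0, Y=0, Z=1) weight 1/28
  (X=0, Y=1, Z=0) weight 1/21
  (X=0, Y=2, Z=2) weight 1/28
  (X=0, Y=3, Z=1) weight 1/21
  (X=1, Y=0, Z=1) weight 1/14
  (X=1, Y=1, Z=0) weight 1/42
  (X=1, Y=2, Z=2) weight 1/56
  (X=1, Y=3, Z=1) weight 2/21
Group by Z:
  weight(Z=0) = 1/14
  weight(Z=1) = 1/4
  weight(Z=2) = 3/56
Total weight = 1/14 + 1/4 + 3/56 = 3/8
P(Z=0 | obs) = 1/14 / 3/8 = 4/21
P(Z=1 | obs) = 1/4 / 3/8 = 2/3
P(Z=2 | obs) = 3/56 / 3/8 = 1/7

P(Z = 2 | obs) = 1/7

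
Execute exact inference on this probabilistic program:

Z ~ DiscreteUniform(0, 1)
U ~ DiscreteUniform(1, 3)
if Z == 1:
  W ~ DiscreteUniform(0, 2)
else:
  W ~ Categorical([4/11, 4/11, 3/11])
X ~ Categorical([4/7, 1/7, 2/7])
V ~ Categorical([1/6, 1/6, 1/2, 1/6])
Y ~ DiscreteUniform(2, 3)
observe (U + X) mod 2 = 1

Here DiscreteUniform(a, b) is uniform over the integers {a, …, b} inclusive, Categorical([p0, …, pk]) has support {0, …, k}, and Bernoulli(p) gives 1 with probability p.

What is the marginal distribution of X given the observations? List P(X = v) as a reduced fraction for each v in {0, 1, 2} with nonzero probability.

Enumerate traces; 240 have nonzero weight after conditioning:
  (Z=0, U=1, W=0, X=0, V=0, Y=2) weight 2/693
  (Z=0, U=1, W=0, X=0, V=0, Y=3) weight 2/693
  (Z=0, U=1, W=0, X=0, V=1, Y=2) weight 2/693
  (Z=0, U=1, W=0, X=0, V=1, Y=3) weight 2/693
  (Z=0, U=1, W=0, X=0, V=2, Y=2) weight 2/231
  (Z=0, U=1, W=0, X=0, V=2, Y=3) weight 2/231
  (Z=0, U=1, W=0, X=0, V=3, Y=2) weight 2/693
  (Z=0, U=1, W=0, X=0, V=3, Y=3) weight 2/693
  (Z=0, U=1, W=0, X=2, V=0, Y=2) weight 1/693
  (Z=0, U=2, W=0, X=1, V=0, Y=2) weight 1/1386
  … 230 more
Group by X:
  weight(X=0) = 8/21
  weight(X=1) = 1/21
  weight(X=2) = 4/21
Total weight = 8/21 + 1/21 + 4/21 = 13/21
P(X=0 | obs) = 8/21 / 13/21 = 8/13
P(X=1 | obs) = 1/21 / 13/21 = 1/13
P(X=2 | obs) = 4/21 / 13/21 = 4/13

P(X=0) = 8/13, P(X=1) = 1/13, P(X=2) = 4/13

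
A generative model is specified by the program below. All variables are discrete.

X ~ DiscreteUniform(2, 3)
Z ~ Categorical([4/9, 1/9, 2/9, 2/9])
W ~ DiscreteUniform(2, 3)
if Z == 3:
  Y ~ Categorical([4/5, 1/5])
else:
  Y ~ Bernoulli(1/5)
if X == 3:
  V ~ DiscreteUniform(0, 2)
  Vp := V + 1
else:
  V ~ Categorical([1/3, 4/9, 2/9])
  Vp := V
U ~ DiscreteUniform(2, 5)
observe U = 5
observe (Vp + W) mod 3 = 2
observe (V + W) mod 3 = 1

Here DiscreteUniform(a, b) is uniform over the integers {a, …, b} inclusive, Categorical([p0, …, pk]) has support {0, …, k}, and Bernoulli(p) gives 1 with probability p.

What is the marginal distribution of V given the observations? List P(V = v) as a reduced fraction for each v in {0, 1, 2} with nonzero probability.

P(V=1) = 1/2, P(V=2) = 1/2

Enumerate traces; 16 have nonzero weight after conditioning:
  (X=3, Z=0, W=2, Y=0, V=2, U=5) weight 1/135
  (X=3, Z=0, W=2, Y=1, V=2, U=5) weight 1/540
  (X=3, Z=0, W=3, Y=0, V=1, U=5) weight 1/135
  (X=3, Z=0, W=3, Y=1, V=1, U=5) weight 1/540
  (X=3, Z=1, W=2, Y=0, V=2, U=5) weight 1/540
  (X=3, Z=1, W=2, Y=1, V=2, U=5) weight 1/2160
  (X=3, Z=1, W=3, Y=0, V=1, U=5) weight 1/540
  (X=3, Z=1, W=3, Y=1, V=1, U=5) weight 1/2160
  … 8 more
Group by V:
  weight(V=1) = 1/48
  weight(V=2) = 1/48
Total weight = 1/48 + 1/48 = 1/24
P(V=1 | obs) = 1/48 / 1/24 = 1/2
P(V=2 | obs) = 1/48 / 1/24 = 1/2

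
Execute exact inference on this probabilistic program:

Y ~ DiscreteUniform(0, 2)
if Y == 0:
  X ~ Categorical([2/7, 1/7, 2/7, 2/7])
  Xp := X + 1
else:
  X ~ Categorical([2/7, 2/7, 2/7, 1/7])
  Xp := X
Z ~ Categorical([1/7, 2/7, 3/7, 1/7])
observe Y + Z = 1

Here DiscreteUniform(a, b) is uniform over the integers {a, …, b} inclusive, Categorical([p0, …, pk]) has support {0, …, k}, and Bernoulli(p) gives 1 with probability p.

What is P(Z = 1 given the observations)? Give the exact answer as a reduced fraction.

P(Z = 1 | obs) = 2/3

Enumerate traces; 8 have nonzero weight after conditioning:
  (Y=0, X=0, Z=1) weight 4/147
  (Y=0, X=1, Z=1) weight 2/147
  (Y=0, X=2, Z=1) weight 4/147
  (Y=0, X=3, Z=1) weight 4/147
  (Y=1, X=0, Z=0) weight 2/147
  (Y=1, X=1, Z=0) weight 2/147
  (Y=1, X=2, Z=0) weight 2/147
  (Y=1, X=3, Z=0) weight 1/147
Group by Z:
  weight(Z=0) = 1/21
  weight(Z=1) = 2/21
Total weight = 1/21 + 2/21 = 1/7
P(Z=0 | obs) = 1/21 / 1/7 = 1/3
P(Z=1 | obs) = 2/21 / 1/7 = 2/3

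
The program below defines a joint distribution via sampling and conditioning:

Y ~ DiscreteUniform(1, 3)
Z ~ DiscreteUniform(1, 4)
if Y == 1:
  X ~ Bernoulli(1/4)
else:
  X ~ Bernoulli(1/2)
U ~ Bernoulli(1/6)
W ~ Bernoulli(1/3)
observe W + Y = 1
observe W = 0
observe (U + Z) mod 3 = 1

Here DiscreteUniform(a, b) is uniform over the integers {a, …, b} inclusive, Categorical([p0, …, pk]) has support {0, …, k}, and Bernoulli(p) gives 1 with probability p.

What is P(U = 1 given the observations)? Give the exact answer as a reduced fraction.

Enumerate traces; 6 have nonzero weight after conditioning:
  (Y=1, Z=1, X=0, U=0, W=0) weight 5/144
  (Y=1, Z=1, X=1, U=0, W=0) weight 5/432
  (Y=1, Z=3, X=0, U=1, W=0) weight 1/144
  (Y=1, Z=3, X=1, U=1, W=0) weight 1/432
  (Y=1, Z=4, X=0, U=0, W=0) weight 5/144
  (Y=1, Z=4, X=1, U=0, W=0) weight 5/432
Group by U:
  weight(U=0) = 5/54
  weight(U=1) = 1/108
Total weight = 5/54 + 1/108 = 11/108
P(U=0 | obs) = 5/54 / 11/108 = 10/11
P(U=1 | obs) = 1/108 / 11/108 = 1/11

P(U = 1 | obs) = 1/11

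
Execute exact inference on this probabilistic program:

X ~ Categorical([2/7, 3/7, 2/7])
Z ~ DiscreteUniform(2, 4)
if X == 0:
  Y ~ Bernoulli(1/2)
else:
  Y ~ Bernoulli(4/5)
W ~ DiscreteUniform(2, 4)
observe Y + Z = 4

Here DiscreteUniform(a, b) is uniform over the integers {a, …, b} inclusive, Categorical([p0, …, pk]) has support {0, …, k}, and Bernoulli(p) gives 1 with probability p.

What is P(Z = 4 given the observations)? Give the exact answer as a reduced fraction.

Enumerate traces; 18 have nonzero weight after conditioning:
  (X=0, Z=3, Y=1, W=2) weight 1/63
  (X=0, Z=3, Y=1, W=3) weight 1/63
  (X=0, Z=3, Y=1, W=4) weight 1/63
  (X=0, Z=4, Y=0, W=2) weight 1/63
  (X=0, Z=4, Y=0, W=3) weight 1/63
  (X=0, Z=4, Y=0, W=4) weight 1/63
  (X=1, Z=3, Y=1, W=2) weight 4/105
  (X=1, Z=3, Y=1, W=3) weight 4/105
  … 10 more
Group by Z:
  weight(Z=3) = 5/21
  weight(Z=4) = 2/21
Total weight = 5/21 + 2/21 = 1/3
P(Z=3 | obs) = 5/21 / 1/3 = 5/7
P(Z=4 | obs) = 2/21 / 1/3 = 2/7

P(Z = 4 | obs) = 2/7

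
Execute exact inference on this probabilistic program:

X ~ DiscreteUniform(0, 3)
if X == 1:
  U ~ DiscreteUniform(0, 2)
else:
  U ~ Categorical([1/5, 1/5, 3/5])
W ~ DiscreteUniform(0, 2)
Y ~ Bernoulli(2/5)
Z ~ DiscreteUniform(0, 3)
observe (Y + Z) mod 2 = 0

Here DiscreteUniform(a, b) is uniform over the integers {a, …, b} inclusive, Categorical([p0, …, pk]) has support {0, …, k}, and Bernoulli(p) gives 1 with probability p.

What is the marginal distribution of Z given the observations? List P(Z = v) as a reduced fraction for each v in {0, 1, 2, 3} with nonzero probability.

Enumerate traces; 144 have nonzero weight after conditioning:
  (X=0, U=0, W=0, Y=0, Z=0) weight 1/400
  (X=0, U=0, W=0, Y=0, Z=2) weight 1/400
  (X=0, U=0, W=0, Y=1, Z=1) weight 1/600
  (X=0, U=0, W=0, Y=1, Z=3) weight 1/600
  (X=0, U=0, W=1, Y=0, Z=0) weight 1/400
  (X=0, U=0, W=1, Y=0, Z=2) weight 1/400
  (X=0, U=0, W=1, Y=1, Z=1) weight 1/600
  (X=0, U=0, W=1, Y=1, Z=3) weight 1/600
  … 136 more
Group by Z:
  weight(Z=0) = 3/20
  weight(Z=1) = 1/10
  weight(Z=2) = 3/20
  weight(Z=3) = 1/10
Total weight = 3/20 + 1/10 + 3/20 + 1/10 = 1/2
P(Z=0 | obs) = 3/20 / 1/2 = 3/10
P(Z=1 | obs) = 1/10 / 1/2 = 1/5
P(Z=2 | obs) = 3/20 / 1/2 = 3/10
P(Z=3 | obs) = 1/10 / 1/2 = 1/5

P(Z=0) = 3/10, P(Z=1) = 1/5, P(Z=2) = 3/10, P(Z=3) = 1/5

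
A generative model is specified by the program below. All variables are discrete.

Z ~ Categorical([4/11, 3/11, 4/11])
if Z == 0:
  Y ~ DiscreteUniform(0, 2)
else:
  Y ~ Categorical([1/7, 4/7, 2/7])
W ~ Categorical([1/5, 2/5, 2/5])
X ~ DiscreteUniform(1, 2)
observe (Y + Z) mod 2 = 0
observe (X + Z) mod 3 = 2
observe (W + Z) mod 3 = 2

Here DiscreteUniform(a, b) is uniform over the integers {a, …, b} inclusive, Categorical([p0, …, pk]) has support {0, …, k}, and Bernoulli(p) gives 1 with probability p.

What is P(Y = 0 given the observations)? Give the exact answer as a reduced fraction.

P(Y = 0 | obs) = 7/23

Enumerate traces; 3 have nonzero weight after conditioning:
  (Z=0, Y=0, W=2, X=2) weight 4/165
  (Z=0, Y=2, W=2, X=2) weight 4/165
  (Z=1, Y=1, W=1, X=1) weight 12/385
Group by Y:
  weight(Y=0) = 4/165
  weight(Y=1) = 12/385
  weight(Y=2) = 4/165
Total weight = 4/165 + 12/385 + 4/165 = 92/1155
P(Y=0 | obs) = 4/165 / 92/1155 = 7/23
P(Y=1 | obs) = 12/385 / 92/1155 = 9/23
P(Y=2 | obs) = 4/165 / 92/1155 = 7/23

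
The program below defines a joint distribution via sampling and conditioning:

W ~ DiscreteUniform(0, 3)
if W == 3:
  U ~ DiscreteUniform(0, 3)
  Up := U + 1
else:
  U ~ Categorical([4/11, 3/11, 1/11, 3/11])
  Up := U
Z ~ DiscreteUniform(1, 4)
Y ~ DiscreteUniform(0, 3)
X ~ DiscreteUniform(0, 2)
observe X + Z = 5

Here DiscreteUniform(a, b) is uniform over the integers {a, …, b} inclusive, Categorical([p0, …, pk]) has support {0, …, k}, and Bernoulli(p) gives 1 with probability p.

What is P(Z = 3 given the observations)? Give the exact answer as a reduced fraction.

P(Z = 3 | obs) = 1/2

Enumerate traces; 128 have nonzero weight after conditioning:
  (W=0, U=0, Z=3, Y=0, X=2) weight 1/528
  (W=0, U=0, Z=3, Y=1, X=2) weight 1/528
  (W=0, U=0, Z=3, Y=2, X=2) weight 1/528
  (W=0, U=0, Z=3, Y=3, X=2) weight 1/528
  (W=0, U=0, Z=4, Y=0, X=1) weight 1/528
  (W=0, U=0, Z=4, Y=1, X=1) weight 1/528
  (W=0, U=0, Z=4, Y=2, X=1) weight 1/528
  (W=0, U=0, Z=4, Y=3, X=1) weight 1/528
  … 120 more
Group by Z:
  weight(Z=3) = 1/12
  weight(Z=4) = 1/12
Total weight = 1/12 + 1/12 = 1/6
P(Z=3 | obs) = 1/12 / 1/6 = 1/2
P(Z=4 | obs) = 1/12 / 1/6 = 1/2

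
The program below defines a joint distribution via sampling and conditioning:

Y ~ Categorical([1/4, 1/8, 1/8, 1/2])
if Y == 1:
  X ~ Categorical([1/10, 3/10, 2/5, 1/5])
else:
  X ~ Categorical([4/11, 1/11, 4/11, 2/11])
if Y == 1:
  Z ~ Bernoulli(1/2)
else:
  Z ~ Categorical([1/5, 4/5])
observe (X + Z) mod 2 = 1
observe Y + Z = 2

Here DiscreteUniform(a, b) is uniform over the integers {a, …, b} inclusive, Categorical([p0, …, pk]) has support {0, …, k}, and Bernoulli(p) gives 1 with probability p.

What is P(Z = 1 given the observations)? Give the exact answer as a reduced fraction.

Enumerate traces; 4 have nonzero weight after conditioning:
  (Y=1, X=0, Z=1) weight 1/160
  (Y=1, X=2, Z=1) weight 1/40
  (Y=2, X=1, Z=0) weight 1/440
  (Y=2, X=3, Z=0) weight 1/220
Group by Z:
  weight(Z=0) = 3/440
  weight(Z=1) = 1/32
Total weight = 3/440 + 1/32 = 67/1760
P(Z=0 | obs) = 3/440 / 67/1760 = 12/67
P(Z=1 | obs) = 1/32 / 67/1760 = 55/67

P(Z = 1 | obs) = 55/67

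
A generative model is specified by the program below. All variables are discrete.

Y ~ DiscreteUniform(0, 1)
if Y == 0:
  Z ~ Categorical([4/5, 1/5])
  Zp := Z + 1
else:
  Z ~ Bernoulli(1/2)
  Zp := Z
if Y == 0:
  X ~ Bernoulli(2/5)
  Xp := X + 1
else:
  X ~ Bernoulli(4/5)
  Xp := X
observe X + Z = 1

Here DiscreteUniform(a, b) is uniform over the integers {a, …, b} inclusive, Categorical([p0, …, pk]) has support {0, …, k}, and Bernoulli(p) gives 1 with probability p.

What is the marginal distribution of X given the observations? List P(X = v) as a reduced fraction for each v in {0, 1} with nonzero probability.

P(X=0) = 11/47, P(X=1) = 36/47

Enumerate traces; 4 have nonzero weight after conditioning:
  (Y=0, Z=0, X=1) weight 4/25
  (Y=0, Z=1, X=0) weight 3/50
  (Y=1, Z=0, X=1) weight 1/5
  (Y=1, Z=1, X=0) weight 1/20
Group by X:
  weight(X=0) = 11/100
  weight(X=1) = 9/25
Total weight = 11/100 + 9/25 = 47/100
P(X=0 | obs) = 11/100 / 47/100 = 11/47
P(X=1 | obs) = 9/25 / 47/100 = 36/47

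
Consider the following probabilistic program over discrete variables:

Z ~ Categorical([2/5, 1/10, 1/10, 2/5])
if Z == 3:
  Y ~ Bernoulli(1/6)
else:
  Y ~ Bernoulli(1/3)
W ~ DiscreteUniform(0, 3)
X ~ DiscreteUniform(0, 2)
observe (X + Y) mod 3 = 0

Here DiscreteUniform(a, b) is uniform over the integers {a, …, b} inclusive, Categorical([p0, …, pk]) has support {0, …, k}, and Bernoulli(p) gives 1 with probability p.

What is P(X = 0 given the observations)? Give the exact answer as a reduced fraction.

P(X = 0 | obs) = 11/15

Enumerate traces; 32 have nonzero weight after conditioning:
  (Z=0, Y=0, W=0, X=0) weight 1/45
  (Z=0, Y=0, W=1, X=0) weight 1/45
  (Z=0, Y=0, W=2, X=0) weight 1/45
  (Z=0, Y=0, W=3, X=0) weight 1/45
  (Z=0, Y=1, W=0, X=2) weight 1/90
  (Z=0, Y=1, W=1, X=2) weight 1/90
  (Z=0, Y=1, W=2, X=2) weight 1/90
  (Z=0, Y=1, W=3, X=2) weight 1/90
  … 24 more
Group by X:
  weight(X=0) = 11/45
  weight(X=2) = 4/45
Total weight = 11/45 + 4/45 = 1/3
P(X=0 | obs) = 11/45 / 1/3 = 11/15
P(X=2 | obs) = 4/45 / 1/3 = 4/15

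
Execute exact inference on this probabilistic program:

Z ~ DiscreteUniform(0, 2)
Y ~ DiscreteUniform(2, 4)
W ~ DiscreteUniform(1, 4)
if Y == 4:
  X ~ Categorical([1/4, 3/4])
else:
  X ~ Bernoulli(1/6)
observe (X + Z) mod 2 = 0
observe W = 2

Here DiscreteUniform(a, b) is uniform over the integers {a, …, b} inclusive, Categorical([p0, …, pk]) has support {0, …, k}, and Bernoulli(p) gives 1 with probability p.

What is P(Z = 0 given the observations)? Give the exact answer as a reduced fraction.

Enumerate traces; 9 have nonzero weight after conditioning:
  (Z=0, Y=2, W=2, X=0) weight 5/216
  (Z=0, Y=3, W=2, X=0) weight 5/216
  (Z=0, Y=4, W=2, X=0) weight 1/144
  (Z=1, Y=2, W=2, X=1) weight 1/216
  (Z=1, Y=3, W=2, X=1) weight 1/216
  (Z=1, Y=4, W=2, X=1) weight 1/48
  (Z=2, Y=2, W=2, X=0) weight 5/216
  (Z=2, Y=3, W=2, X=0) weight 5/216
  … 1 more
Group by Z:
  weight(Z=0) = 23/432
  weight(Z=1) = 13/432
  weight(Z=2) = 23/432
Total weight = 23/432 + 13/432 + 23/432 = 59/432
P(Z=0 | obs) = 23/432 / 59/432 = 23/59
P(Z=1 | obs) = 13/432 / 59/432 = 13/59
P(Z=2 | obs) = 23/432 / 59/432 = 23/59

P(Z = 0 | obs) = 23/59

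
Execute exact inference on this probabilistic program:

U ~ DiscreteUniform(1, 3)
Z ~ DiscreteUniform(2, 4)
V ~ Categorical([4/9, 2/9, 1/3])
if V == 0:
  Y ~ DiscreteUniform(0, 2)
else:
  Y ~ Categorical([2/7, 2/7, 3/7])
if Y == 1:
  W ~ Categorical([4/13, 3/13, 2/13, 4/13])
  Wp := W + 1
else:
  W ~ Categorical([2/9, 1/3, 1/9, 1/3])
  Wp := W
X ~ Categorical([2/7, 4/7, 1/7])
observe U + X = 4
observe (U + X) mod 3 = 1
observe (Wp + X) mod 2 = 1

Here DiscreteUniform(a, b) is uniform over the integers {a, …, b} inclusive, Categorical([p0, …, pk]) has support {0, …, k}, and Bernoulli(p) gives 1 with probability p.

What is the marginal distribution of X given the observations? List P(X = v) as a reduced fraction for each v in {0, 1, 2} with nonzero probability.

P(X=1) = 5842/8067, P(X=2) = 2225/8067

Enumerate traces; 108 have nonzero weight after conditioning:
  (U=2, Z=2, V=0, Y=0, W=1, X=2) weight 4/5103
  (U=2, Z=2, V=0, Y=0, W=3, X=2) weight 4/5103
  (U=2, Z=2, V=0, Y=1, W=0, X=2) weight 16/22113
  (U=2, Z=2, V=0, Y=1, W=2, X=2) weight 8/22113
  (U=2, Z=2, V=0, Y=2, W=1, X=2) weight 4/5103
  (U=2, Z=2, V=0, Y=2, W=3, X=2) weight 4/5103
  (U=2, Z=2, V=1, Y=0, W=1, X=2) weight 4/11907
  (U=2, Z=2, V=1, Y=0, W=3, X=2) weight 4/11907
  (U=3, Z=2, V=0, Y=0, W=0, X=1) weight 32/15309
  … 99 more
Group by X:
  weight(X=1) = 11684/154791
  weight(X=2) = 4450/154791
Total weight = 11684/154791 + 4450/154791 = 5378/51597
P(X=1 | obs) = 11684/154791 / 5378/51597 = 5842/8067
P(X=2 | obs) = 4450/154791 / 5378/51597 = 2225/8067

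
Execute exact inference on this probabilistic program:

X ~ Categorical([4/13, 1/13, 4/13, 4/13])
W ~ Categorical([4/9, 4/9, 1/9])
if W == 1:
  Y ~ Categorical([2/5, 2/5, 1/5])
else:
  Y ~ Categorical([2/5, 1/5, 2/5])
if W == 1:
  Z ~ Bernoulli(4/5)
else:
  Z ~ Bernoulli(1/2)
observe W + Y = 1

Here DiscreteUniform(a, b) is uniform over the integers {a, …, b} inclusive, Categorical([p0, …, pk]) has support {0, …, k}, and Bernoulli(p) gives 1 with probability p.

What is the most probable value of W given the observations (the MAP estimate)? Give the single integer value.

argmax_v P(W = v | obs) = 1

Enumerate traces; 16 have nonzero weight after conditioning:
  (X=0, W=0, Y=1, Z=0) weight 8/585
  (X=0, W=0, Y=1, Z=1) weight 8/585
  (X=0, W=1, Y=0, Z=0) weight 32/2925
  (X=0, W=1, Y=0, Z=1) weight 128/2925
  (X=1, W=0, Y=1, Z=0) weight 2/585
  (X=1, W=0, Y=1, Z=1) weight 2/585
  (X=1, W=1, Y=0, Z=0) weight 8/2925
  (X=1, W=1, Y=0, Z=1) weight 32/2925
  … 8 more
Group by W:
  weight(W=0) = 4/45
  weight(W=1) = 8/45
Total weight = 4/45 + 8/45 = 4/15
P(W=0 | obs) = 4/45 / 4/15 = 1/3
P(W=1 | obs) = 8/45 / 4/15 = 2/3
argmax = 1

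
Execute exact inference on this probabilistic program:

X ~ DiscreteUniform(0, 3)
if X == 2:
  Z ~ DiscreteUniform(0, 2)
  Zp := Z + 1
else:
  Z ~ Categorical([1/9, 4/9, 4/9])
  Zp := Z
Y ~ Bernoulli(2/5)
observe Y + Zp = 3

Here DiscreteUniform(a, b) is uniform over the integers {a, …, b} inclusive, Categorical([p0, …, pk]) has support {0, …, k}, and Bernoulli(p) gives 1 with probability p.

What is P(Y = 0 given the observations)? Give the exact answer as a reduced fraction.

P(Y = 0 | obs) = 3/13

Enumerate traces; 5 have nonzero weight after conditioning:
  (X=0, Z=2, Y=1) weight 2/45
  (X=1, Z=2, Y=1) weight 2/45
  (X=2, Z=1, Y=1) weight 1/30
  (X=2, Z=2, Y=0) weight 1/20
  (X=3, Z=2, Y=1) weight 2/45
Group by Y:
  weight(Y=0) = 1/20
  weight(Y=1) = 1/6
Total weight = 1/20 + 1/6 = 13/60
P(Y=0 | obs) = 1/20 / 13/60 = 3/13
P(Y=1 | obs) = 1/6 / 13/60 = 10/13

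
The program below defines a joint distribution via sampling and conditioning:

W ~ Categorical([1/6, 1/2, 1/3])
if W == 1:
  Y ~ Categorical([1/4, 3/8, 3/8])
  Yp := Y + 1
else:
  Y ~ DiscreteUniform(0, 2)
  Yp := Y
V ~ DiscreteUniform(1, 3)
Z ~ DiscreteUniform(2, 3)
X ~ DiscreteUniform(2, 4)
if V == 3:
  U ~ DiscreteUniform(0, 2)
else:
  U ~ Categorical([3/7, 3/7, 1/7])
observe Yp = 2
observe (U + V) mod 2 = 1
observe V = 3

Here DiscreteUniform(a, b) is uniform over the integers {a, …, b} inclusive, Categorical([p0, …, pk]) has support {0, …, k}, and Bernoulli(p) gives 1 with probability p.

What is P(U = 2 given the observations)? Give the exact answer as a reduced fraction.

P(U = 2 | obs) = 1/2

Enumerate traces; 36 have nonzero weight after conditioning:
  (W=0, Y=2, V=3, Z=2, X=2, U=0) weight 1/972
  (W=0, Y=2, V=3, Z=2, X=2, U=2) weight 1/972
  (W=0, Y=2, V=3, Z=2, X=3, U=0) weight 1/972
  (W=0, Y=2, V=3, Z=2, X=3, U=2) weight 1/972
  (W=0, Y=2, V=3, Z=2, X=4, U=0) weight 1/972
  (W=0, Y=2, V=3, Z=2, X=4, U=2) weight 1/972
  (W=0, Y=2, V=3, Z=3, X=2, U=0) weight 1/972
  (W=0, Y=2, V=3, Z=3, X=2, U=2) weight 1/972
  … 28 more
Group by U:
  weight(U=0) = 17/432
  weight(U=2) = 17/432
Total weight = 17/432 + 17/432 = 17/216
P(U=0 | obs) = 17/432 / 17/216 = 1/2
P(U=2 | obs) = 17/432 / 17/216 = 1/2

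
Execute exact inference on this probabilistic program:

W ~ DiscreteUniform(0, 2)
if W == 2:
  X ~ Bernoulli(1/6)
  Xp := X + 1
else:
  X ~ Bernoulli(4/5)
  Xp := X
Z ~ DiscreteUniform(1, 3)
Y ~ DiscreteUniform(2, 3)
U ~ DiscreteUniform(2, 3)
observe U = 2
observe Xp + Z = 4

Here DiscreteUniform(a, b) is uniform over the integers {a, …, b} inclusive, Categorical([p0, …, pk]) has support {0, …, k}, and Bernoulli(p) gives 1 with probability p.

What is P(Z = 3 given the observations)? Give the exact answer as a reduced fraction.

Enumerate traces; 8 have nonzero weight after conditioning:
  (W=0, X=1, Z=3, Y=2, U=2) weight 1/45
  (W=0, X=1, Z=3, Y=3, U=2) weight 1/45
  (W=1, X=1, Z=3, Y=2, U=2) weight 1/45
  (W=1, X=1, Z=3, Y=3, U=2) weight 1/45
  (W=2, X=0, Z=3, Y=2, U=2) weight 5/216
  (W=2, X=0, Z=3, Y=3, U=2) weight 5/216
  (W=2, X=1, Z=2, Y=2, U=2) weight 1/216
  (W=2, X=1, Z=2, Y=3, U=2) weight 1/216
Group by Z:
  weight(Z=2) = 1/108
  weight(Z=3) = 73/540
Total weight = 1/108 + 73/540 = 13/90
P(Z=2 | obs) = 1/108 / 13/90 = 5/78
P(Z=3 | obs) = 73/540 / 13/90 = 73/78

P(Z = 3 | obs) = 73/78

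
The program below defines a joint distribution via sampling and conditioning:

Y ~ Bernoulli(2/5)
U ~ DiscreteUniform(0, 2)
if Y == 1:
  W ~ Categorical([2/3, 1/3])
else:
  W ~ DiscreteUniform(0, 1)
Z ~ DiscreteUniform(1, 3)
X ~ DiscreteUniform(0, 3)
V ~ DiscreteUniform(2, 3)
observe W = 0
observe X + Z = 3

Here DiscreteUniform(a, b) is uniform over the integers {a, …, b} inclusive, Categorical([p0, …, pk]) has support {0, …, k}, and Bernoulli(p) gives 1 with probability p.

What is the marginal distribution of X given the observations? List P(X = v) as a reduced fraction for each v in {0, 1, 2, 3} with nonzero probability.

P(X=0) = 1/3, P(X=1) = 1/3, P(X=2) = 1/3

Enumerate traces; 36 have nonzero weight after conditioning:
  (Y=0, U=0, W=0, Z=1, X=2, V=2) weight 1/240
  (Y=0, U=0, W=0, Z=1, X=2, V=3) weight 1/240
  (Y=0, U=0, W=0, Z=2, X=1, V=2) weight 1/240
  (Y=0, U=0, W=0, Z=2, X=1, V=3) weight 1/240
  (Y=0, U=0, W=0, Z=3, X=0, V=2) weight 1/240
  (Y=0, U=0, W=0, Z=3, X=0, V=3) weight 1/240
  (Y=0, U=1, W=0, Z=1, X=2, V=2) weight 1/240
  (Y=0, U=1, W=0, Z=1, X=2, V=3) weight 1/240
  … 28 more
Group by X:
  weight(X=0) = 17/360
  weight(X=1) = 17/360
  weight(X=2) = 17/360
Total weight = 17/360 + 17/360 + 17/360 = 17/120
P(X=0 | obs) = 17/360 / 17/120 = 1/3
P(X=1 | obs) = 17/360 / 17/120 = 1/3
P(X=2 | obs) = 17/360 / 17/120 = 1/3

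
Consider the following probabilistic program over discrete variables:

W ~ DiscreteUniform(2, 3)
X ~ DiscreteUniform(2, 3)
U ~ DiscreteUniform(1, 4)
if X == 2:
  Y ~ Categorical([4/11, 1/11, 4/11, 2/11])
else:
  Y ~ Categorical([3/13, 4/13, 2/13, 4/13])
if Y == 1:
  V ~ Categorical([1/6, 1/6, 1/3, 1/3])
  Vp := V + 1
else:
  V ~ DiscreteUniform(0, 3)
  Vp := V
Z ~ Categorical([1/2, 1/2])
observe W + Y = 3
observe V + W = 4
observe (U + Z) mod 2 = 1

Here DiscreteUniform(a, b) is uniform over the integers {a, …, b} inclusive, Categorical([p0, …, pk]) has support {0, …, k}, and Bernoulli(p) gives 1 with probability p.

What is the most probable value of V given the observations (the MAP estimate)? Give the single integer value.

Enumerate traces; 16 have nonzero weight after conditioning:
  (W=2, X=2, U=1, Y=1, V=2, Z=0) weight 1/1056
  (W=2, X=2, U=2, Y=1, V=2, Z=1) weight 1/1056
  (W=2, X=2, U=3, Y=1, V=2, Z=0) weight 1/1056
  (W=2, X=2, U=4, Y=1, V=2, Z=1) weight 1/1056
  (W=2, X=3, U=1, Y=1, V=2, Z=0) weight 1/312
  (W=2, X=3, U=2, Y=1, V=2, Z=1) weight 1/312
  (W=2, X=3, U=3, Y=1, V=2, Z=0) weight 1/312
  (W=2, X=3, U=4, Y=1, V=2, Z=1) weight 1/312
  (W=3, X=2, U=1, Y=0, V=1, Z=0) weight 1/352
  … 7 more
Group by V:
  weight(V=1) = 85/4576
  weight(V=2) = 19/1144
Total weight = 85/4576 + 19/1144 = 161/4576
P(V=1 | obs) = 85/4576 / 161/4576 = 85/161
P(V=2 | obs) = 19/1144 / 161/4576 = 76/161
argmax = 1

argmax_v P(V = v | obs) = 1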